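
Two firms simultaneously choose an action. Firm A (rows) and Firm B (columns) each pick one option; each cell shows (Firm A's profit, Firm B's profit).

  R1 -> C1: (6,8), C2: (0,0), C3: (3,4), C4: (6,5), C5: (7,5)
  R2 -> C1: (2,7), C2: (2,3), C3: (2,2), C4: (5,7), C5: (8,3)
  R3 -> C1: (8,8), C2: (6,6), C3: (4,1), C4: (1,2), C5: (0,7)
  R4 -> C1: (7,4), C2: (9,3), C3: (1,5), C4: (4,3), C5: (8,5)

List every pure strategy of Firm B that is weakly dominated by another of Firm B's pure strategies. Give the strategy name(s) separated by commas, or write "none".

C2, C3, C4

Nothing dominates C1: C2 at R1 (8>0); C3 at R1 (8>4); C4 at R1 (8>5); C5 at R1 (8>5).
C2 is weakly dominated by C1 (R1: 8>0, R2: 7>3, R3: 8>6, R4: 4>3).
C5 weakly dominates C3 — R1: 5>4, R2: 3>2, R3: 7>1, R4: 5=5.
C1 weakly dominates C4 — R1: 8>5, R2: 7=7, R3: 8>2, R4: 4>3.
C5: no other strategy beats it everywhere (C1 at R4 (5>4); C2 at R1 (5>0); C3 at R1 (5>4); C4 at R3 (7>2)).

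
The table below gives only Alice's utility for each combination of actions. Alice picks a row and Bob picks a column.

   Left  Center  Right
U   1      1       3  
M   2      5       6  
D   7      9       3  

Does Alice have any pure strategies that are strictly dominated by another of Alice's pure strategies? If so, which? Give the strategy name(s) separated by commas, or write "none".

M strictly dominates U — Left: 2>1, Center: 5>1, Right: 6>3.
M is not dominated — it holds its own against U at Left (2>1); D at Right (6>3).
D: no other strategy beats it everywhere (U at Left (7>1); M at Left (7>2)).

U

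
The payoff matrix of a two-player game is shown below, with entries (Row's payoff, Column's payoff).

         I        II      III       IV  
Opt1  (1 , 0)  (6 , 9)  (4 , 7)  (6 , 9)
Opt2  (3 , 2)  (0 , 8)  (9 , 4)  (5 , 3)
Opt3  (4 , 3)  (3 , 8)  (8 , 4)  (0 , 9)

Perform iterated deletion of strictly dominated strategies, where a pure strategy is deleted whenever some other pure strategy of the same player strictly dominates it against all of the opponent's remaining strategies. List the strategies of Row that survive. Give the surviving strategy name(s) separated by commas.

Opt1

Column's strategy I is strictly dominated by II (Opt1: 9>0, Opt2: 8>2, Opt3: 8>3) and is removed.
Column III is eliminated: II beats it against every remaining row (Opt1: 9>7, Opt2: 8>4, Opt3: 8>4).
Row Opt2 is eliminated: Opt1 beats it against every remaining column (II: 6>0, IV: 6>5).
For Row, Opt1 strictly dominates Opt3 on the remaining columns (II: 6>3, IV: 6>0); eliminate Opt3.
Among the remaining strategies, none is strictly dominated by another pure strategy of the same player, so the elimination stops.
Surviving strategies — Row: {Opt1}; Column: {II, IV}.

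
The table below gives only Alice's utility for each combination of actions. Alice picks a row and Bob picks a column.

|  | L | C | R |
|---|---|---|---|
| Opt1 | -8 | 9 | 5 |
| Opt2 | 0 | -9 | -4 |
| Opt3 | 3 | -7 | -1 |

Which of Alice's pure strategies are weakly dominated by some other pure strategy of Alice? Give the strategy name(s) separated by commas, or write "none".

Opt1 is not dominated — it holds its own against Opt2 at C (9>-9); Opt3 at C (9>-7).
Opt2: dominated, since Opt3 does at least as well everywhere (L: 3>0, C: -7>-9, R: -1>-4).
Opt3 is not dominated — it holds its own against Opt1 at L (3>-8); Opt2 at L (3>0).

Opt2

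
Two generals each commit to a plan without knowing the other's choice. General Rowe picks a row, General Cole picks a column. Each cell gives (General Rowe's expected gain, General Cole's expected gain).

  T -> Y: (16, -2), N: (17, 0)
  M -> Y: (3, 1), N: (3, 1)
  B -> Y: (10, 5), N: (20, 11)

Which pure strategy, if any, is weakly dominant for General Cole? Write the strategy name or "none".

N vs Y: T: 0>-2, M: 1=1, B: 11>5.
N is at least as good as every other strategy against every opponent action, so it is weakly dominant.

N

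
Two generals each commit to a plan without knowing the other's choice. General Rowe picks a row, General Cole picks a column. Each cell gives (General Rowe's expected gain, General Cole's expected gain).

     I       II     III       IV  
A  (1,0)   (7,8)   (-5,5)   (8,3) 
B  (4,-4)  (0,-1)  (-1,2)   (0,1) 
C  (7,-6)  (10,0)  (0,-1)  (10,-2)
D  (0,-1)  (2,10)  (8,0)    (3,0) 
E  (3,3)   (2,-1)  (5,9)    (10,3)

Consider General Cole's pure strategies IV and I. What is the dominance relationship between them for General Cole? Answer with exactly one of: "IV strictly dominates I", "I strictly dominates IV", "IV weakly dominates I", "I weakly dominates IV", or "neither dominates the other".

IV weakly dominates I

Compare IV to I across each opponent action: A: 3>0, B: 1>-4, C: -2>-6, D: 0>-1, E: 3=3.
IV is at least as good everywhere and strictly better somewhere (tied only at E), so IV weakly but not strictly dominates I.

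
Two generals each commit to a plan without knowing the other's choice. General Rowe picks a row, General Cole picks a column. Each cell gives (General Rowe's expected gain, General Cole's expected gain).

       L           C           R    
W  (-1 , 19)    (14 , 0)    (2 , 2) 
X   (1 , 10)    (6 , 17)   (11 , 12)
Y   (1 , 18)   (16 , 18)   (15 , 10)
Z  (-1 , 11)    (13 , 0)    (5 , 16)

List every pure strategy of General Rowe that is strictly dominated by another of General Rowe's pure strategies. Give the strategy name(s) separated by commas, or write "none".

W: dominated, since Y does at least as well everywhere (L: 1>-1, C: 16>14, R: 15>2).
X is not dominated — it holds its own against W at L (1>-1); Y at L (1=1); Z at L (1>-1).
Y: no other strategy beats it everywhere (W at L (1>-1); X at L (1=1); Z at L (1>-1)).
Y strictly dominates Z — L: 1>-1, C: 16>13, R: 15>5.

W, Z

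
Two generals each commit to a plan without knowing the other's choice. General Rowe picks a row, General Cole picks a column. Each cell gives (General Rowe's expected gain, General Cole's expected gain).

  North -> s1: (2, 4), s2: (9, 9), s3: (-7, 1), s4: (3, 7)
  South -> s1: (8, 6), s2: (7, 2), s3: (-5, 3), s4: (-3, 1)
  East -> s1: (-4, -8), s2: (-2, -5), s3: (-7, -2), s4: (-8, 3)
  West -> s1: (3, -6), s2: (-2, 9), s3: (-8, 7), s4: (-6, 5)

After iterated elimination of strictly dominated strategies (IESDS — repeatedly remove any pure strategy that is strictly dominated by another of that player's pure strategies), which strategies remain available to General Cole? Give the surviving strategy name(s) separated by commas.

s1, s2

Row East is eliminated: South beats it against every remaining column (s1: 8>-4, s2: 7>-2, s3: -5>-7, s4: -3>-8).
For General Rowe, South strictly dominates West on the remaining columns (s1: 8>3, s2: 7>-2, s3: -5>-8, s4: -3>-6); eliminate West.
For General Cole, s1 strictly dominates s3 on the remaining rows (North: 4>1, South: 6>3); eliminate s3.
Column s4 is eliminated: s2 beats it against every remaining row (North: 9>7, South: 2>1).
Among the remaining strategies, none is strictly dominated by another pure strategy of the same player, so the elimination stops.
Surviving strategies — General Rowe: {North, South}; General Cole: {s1, s2}.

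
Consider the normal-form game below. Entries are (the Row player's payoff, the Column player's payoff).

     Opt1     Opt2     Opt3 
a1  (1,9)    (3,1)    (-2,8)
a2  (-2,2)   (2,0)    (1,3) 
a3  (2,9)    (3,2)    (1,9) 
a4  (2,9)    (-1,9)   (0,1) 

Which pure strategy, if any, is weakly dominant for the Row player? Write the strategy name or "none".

a3

a3 vs a1: Opt1: 2>1, Opt2: 3=3, Opt3: 1>-2.
a3 vs a2: Opt1: 2>-2, Opt2: 3>2, Opt3: 1=1.
a3 vs a4: Opt1: 2=2, Opt2: 3>-1, Opt3: 1>0.
a3 is at least as good as every other strategy against every opponent action, so it is weakly dominant.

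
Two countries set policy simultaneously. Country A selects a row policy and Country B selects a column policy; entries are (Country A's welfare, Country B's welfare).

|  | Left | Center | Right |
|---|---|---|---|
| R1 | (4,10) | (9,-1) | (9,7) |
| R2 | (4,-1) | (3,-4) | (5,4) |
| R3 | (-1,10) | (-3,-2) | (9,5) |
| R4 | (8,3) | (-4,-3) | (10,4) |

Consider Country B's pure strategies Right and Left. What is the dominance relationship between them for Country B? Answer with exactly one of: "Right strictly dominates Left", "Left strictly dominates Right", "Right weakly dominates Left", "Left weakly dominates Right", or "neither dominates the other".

Right's payoffs vs Left's, by Country A's action — R1: 7<10, R2: 4>-1, R3: 5<10, R4: 4>3.
Right does better at R2, R4 but worse at R1, R3; neither strategy dominates the other.

neither dominates the other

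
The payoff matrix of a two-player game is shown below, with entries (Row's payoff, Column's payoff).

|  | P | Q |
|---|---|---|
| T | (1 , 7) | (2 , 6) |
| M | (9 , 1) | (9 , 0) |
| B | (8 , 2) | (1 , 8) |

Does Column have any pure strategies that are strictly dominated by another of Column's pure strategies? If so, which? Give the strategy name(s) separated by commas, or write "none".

none

Nothing dominates P: Q at T (7>6).
Nothing dominates Q: P at B (8>2).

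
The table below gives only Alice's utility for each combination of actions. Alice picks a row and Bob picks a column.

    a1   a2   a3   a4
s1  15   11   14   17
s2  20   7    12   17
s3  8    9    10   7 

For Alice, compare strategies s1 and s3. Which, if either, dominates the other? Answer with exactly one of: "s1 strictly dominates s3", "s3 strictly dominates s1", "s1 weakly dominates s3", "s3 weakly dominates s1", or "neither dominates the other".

s1's payoffs vs s3's, by Bob's action — a1: 15>8, a2: 11>9, a3: 14>10, a4: 17>7.
s1 gives a strictly higher payoff against every action of Bob, so s1 strictly dominates s3.

s1 strictly dominates s3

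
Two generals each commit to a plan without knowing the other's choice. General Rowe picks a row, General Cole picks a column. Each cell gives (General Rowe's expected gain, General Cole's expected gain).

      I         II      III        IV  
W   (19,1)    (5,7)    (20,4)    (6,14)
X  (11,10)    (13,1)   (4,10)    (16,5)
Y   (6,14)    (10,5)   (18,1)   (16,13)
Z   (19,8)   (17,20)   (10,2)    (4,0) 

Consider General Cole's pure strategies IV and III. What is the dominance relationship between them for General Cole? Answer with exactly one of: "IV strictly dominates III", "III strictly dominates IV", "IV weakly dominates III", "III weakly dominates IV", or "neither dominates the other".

neither dominates the other

IV's payoffs vs III's, by General Rowe's action — W: 14>4, X: 5<10, Y: 13>1, Z: 0<2.
IV does better at W, Y but worse at X, Z; neither strategy dominates the other.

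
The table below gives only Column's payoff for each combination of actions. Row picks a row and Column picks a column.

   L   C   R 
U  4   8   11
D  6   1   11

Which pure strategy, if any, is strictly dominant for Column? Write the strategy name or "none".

R vs L: U: 11>4, D: 11>6.
R vs C: U: 11>8, D: 11>1.
R strictly beats every other strategy against every opponent action, so it is strictly dominant.

R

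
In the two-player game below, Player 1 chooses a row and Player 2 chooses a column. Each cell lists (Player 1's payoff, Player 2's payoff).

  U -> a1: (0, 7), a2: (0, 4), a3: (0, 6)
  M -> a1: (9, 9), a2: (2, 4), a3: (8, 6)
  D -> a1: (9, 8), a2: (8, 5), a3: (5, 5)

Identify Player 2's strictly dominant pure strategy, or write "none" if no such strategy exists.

a1

a1 vs a2: U: 7>4, M: 9>4, D: 8>5.
a1 vs a3: U: 7>6, M: 9>6, D: 8>5.
a1 strictly beats every other strategy against every opponent action, so it is strictly dominant.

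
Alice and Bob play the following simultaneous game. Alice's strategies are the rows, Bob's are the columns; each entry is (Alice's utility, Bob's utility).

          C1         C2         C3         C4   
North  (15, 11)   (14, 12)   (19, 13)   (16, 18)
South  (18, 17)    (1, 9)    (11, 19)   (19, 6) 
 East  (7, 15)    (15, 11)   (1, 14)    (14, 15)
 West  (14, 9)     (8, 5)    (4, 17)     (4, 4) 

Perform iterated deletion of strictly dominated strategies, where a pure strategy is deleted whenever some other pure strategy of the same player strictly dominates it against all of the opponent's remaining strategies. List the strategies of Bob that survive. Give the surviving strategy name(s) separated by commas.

For Alice, North strictly dominates West on the remaining columns (C1: 15>14, C2: 14>8, C3: 19>4, C4: 16>4); eliminate West.
Bob's strategy C2 is strictly dominated by C3 (North: 13>12, South: 19>9, East: 14>11) and is removed.
For Alice, North strictly dominates East on the remaining columns (C1: 15>7, C3: 19>1, C4: 16>14); eliminate East.
For Bob, C3 strictly dominates C1 on the remaining rows (North: 13>11, South: 19>17); eliminate C1.
Among the remaining strategies, none is strictly dominated by another pure strategy of the same player, so the elimination stops.
Surviving strategies — Alice: {North, South}; Bob: {C3, C4}.

C3, C4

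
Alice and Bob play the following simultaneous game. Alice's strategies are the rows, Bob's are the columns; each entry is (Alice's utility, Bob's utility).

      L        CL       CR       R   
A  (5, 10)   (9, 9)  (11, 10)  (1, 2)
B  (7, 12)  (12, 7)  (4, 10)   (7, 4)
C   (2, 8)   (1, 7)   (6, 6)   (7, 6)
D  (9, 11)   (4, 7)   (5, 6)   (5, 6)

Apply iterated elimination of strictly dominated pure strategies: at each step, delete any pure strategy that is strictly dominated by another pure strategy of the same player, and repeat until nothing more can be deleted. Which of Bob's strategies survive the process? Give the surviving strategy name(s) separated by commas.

Column CL is eliminated: L beats it against every remaining row (A: 10>9, B: 12>7, C: 8>7, D: 11>7).
For Bob, L strictly dominates R on the remaining rows (A: 10>2, B: 12>4, C: 8>6, D: 11>6); eliminate R.
Alice's strategy B is strictly dominated by D (L: 9>7, CR: 5>4) and is removed.
Row C is eliminated: A beats it against every remaining column (L: 5>2, CR: 11>6).
Among the remaining strategies, none is strictly dominated by another pure strategy of the same player, so the elimination stops.
Surviving strategies — Alice: {A, D}; Bob: {L, CR}.

L, CR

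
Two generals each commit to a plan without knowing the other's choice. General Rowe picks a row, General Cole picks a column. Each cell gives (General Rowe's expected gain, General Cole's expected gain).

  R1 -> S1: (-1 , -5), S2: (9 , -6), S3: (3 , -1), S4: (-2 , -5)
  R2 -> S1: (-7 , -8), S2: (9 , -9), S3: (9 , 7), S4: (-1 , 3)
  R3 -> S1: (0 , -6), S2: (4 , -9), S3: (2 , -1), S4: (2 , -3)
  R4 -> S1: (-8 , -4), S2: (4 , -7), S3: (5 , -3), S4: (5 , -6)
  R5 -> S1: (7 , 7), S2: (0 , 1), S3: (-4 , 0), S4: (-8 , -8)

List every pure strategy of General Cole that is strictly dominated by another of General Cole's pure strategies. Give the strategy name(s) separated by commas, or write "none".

S1: no other strategy beats it everywhere (S2 at R1 (-5>-6); S3 at R5 (7>0); S4 at R1 (-5=-5)).
S1 strictly dominates S2 — R1: -5>-6, R2: -8>-9, R3: -6>-9, R4: -4>-7, R5: 7>1.
S3: no other strategy beats it everywhere (S1 at R1 (-1>-5); S2 at R1 (-1>-6); S4 at R1 (-1>-5)).
S3 strictly dominates S4 — R1: -1>-5, R2: 7>3, R3: -1>-3, R4: -3>-6, R5: 0>-8.

S2, S4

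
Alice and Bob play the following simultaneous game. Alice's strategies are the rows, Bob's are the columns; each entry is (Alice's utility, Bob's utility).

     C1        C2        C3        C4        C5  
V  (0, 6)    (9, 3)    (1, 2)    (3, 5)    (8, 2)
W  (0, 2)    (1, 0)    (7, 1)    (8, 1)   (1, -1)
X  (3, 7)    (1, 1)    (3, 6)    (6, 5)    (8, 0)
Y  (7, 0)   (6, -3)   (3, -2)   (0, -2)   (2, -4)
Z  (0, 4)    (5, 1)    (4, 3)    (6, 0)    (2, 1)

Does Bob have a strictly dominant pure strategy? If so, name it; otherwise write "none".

C1

C1 vs C2: V: 6>3, W: 2>0, X: 7>1, Y: 0>-3, Z: 4>1.
C1 vs C3: V: 6>2, W: 2>1, X: 7>6, Y: 0>-2, Z: 4>3.
C1 vs C4: V: 6>5, W: 2>1, X: 7>5, Y: 0>-2, Z: 4>0.
C1 vs C5: V: 6>2, W: 2>-1, X: 7>0, Y: 0>-4, Z: 4>1.
C1 strictly beats every other strategy against every opponent action, so it is strictly dominant.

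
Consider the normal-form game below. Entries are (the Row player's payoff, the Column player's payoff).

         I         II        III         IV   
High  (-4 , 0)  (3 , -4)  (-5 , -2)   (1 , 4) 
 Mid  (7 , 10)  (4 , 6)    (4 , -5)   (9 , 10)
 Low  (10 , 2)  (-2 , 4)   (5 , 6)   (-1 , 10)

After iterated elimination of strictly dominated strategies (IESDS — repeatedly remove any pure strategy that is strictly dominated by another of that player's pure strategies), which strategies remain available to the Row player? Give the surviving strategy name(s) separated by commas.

For the Row player, Mid strictly dominates High on the remaining columns (I: 7>-4, II: 4>3, III: 4>-5, IV: 9>1); eliminate High.
Column II is eliminated: IV beats it against every remaining row (Mid: 10>6, Low: 10>4).
For the Column player, IV strictly dominates III on the remaining rows (Mid: 10>-5, Low: 10>6); eliminate III.
Among the remaining strategies, none is strictly dominated by another pure strategy of the same player, so the elimination stops.
Surviving strategies — the Row player: {Mid, Low}; the Column player: {I, IV}.

Mid, Low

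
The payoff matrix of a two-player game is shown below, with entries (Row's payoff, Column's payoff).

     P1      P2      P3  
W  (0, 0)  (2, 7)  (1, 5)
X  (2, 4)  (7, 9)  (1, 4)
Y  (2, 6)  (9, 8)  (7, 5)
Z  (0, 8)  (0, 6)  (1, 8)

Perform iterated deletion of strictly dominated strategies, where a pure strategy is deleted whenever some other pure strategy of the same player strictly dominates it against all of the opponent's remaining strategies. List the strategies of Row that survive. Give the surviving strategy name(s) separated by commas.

Y

Row's strategy W is strictly dominated by Y (P1: 2>0, P2: 9>2, P3: 7>1) and is removed.
Row's strategy Z is strictly dominated by Y (P1: 2>0, P2: 9>0, P3: 7>1) and is removed.
Column P1 is eliminated: P2 beats it against every remaining row (X: 9>4, Y: 8>6).
Row X is eliminated: Y beats it against every remaining column (P2: 9>7, P3: 7>1).
For Column, P2 strictly dominates P3 on the remaining rows (Y: 8>5); eliminate P3.
Among the remaining strategies, none is strictly dominated by another pure strategy of the same player, so the elimination stops.
Surviving strategies — Row: {Y}; Column: {P2}.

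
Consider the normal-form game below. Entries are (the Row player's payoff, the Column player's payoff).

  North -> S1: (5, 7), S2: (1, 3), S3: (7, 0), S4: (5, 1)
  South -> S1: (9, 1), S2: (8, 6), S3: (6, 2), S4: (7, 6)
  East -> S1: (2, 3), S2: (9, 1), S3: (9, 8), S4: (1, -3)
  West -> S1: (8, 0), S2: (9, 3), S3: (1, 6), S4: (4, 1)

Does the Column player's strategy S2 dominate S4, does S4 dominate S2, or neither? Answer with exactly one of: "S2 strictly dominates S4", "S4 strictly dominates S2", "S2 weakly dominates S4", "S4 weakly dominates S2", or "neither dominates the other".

S2's payoffs vs S4's, by the Row player's action — North: 3>1, South: 6=6, East: 1>-3, West: 3>1.
S2 is at least as good everywhere and strictly better somewhere (tied only at South), so S2 weakly but not strictly dominates S4.

S2 weakly dominates S4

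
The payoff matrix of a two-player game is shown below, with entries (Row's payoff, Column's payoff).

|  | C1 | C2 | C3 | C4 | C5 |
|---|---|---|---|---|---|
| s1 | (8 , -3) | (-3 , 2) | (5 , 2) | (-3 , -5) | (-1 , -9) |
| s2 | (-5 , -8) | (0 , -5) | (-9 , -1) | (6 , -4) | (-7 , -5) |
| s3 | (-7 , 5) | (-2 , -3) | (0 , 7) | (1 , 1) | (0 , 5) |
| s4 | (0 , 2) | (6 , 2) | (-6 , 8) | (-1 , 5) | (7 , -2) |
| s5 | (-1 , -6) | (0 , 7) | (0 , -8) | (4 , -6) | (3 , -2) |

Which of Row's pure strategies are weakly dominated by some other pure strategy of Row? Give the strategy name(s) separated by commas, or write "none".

s1: no other strategy beats it everywhere (s2 at C1 (8>-5); s3 at C1 (8>-7); s4 at C1 (8>0); s5 at C1 (8>-1)).
s2: no other strategy beats it everywhere (s1 at C2 (0>-3); s3 at C1 (-5>-7); s4 at C4 (6>-1); s5 at C4 (6>4)).
s3 is weakly dominated by s5 (C1: -1>-7, C2: 0>-2, C3: 0=0, C4: 4>1, C5: 3>0).
Nothing dominates s4: s1 at C2 (6>-3); s2 at C1 (0>-5); s3 at C1 (0>-7); s5 at C1 (0>-1).
s5 is not dominated — it holds its own against s1 at C2 (0>-3); s2 at C1 (-1>-5); s3 at C1 (-1>-7); s4 at C3 (0>-6).

s3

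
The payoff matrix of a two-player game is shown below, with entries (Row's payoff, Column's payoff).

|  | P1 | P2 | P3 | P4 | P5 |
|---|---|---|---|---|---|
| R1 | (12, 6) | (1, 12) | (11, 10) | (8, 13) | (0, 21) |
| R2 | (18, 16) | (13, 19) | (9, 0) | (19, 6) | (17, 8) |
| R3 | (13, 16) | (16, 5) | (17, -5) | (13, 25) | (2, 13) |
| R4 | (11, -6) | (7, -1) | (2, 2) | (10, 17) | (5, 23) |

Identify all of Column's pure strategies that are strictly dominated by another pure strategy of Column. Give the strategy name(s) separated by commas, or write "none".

P1: no other strategy beats it everywhere (P2 at R3 (16>5); P3 at R2 (16>0); P4 at R2 (16>6); P5 at R2 (16>8)).
Nothing dominates P2: P1 at R1 (12>6); P3 at R1 (12>10); P4 at R2 (19>6); P5 at R2 (19>8).
P3: dominated, since P4 does at least as well everywhere (R1: 13>10, R2: 6>0, R3: 25>-5, R4: 17>2).
P4 is not dominated — it holds its own against P1 at R1 (13>6); P2 at R1 (13>12); P3 at R1 (13>10); P5 at R3 (25>13).
P5 is not dominated — it holds its own against P1 at R1 (21>6); P2 at R1 (21>12); P3 at R1 (21>10); P4 at R1 (21>13).

P3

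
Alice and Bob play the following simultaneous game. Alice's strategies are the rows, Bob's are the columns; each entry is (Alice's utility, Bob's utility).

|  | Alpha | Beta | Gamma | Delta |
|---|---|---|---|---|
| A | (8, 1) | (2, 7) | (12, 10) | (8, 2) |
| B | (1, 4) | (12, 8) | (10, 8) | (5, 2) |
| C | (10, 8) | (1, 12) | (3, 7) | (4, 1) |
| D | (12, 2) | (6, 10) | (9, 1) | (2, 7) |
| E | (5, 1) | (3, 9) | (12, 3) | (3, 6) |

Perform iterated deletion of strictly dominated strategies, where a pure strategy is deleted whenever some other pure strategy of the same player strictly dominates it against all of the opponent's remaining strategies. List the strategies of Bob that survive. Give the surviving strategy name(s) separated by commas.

Beta, Gamma

For Bob, Beta strictly dominates Alpha on the remaining rows (A: 7>1, B: 8>4, C: 12>8, D: 10>2, E: 9>1); eliminate Alpha.
For Alice, A strictly dominates C on the remaining columns (Beta: 2>1, Gamma: 12>3, Delta: 8>4); eliminate C.
Row D is eliminated: B beats it against every remaining column (Beta: 12>6, Gamma: 10>9, Delta: 5>2).
Bob's strategy Delta is strictly dominated by Beta (A: 7>2, B: 8>2, E: 9>6) and is removed.
Among the remaining strategies, none is strictly dominated by another pure strategy of the same player, so the elimination stops.
Surviving strategies — Alice: {A, B, E}; Bob: {Beta, Gamma}.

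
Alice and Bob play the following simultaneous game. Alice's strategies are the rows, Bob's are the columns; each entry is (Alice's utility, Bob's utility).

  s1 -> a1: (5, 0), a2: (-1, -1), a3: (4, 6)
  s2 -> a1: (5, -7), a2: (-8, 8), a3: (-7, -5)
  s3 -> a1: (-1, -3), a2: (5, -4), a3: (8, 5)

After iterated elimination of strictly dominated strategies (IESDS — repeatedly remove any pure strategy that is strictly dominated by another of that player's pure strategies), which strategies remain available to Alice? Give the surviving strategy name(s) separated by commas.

Bob's strategy a1 is strictly dominated by a3 (s1: 6>0, s2: -5>-7, s3: 5>-3) and is removed.
Alice's strategy s1 is strictly dominated by s3 (a2: 5>-1, a3: 8>4) and is removed.
For Alice, s3 strictly dominates s2 on the remaining columns (a2: 5>-8, a3: 8>-7); eliminate s2.
Column a2 is eliminated: a3 beats it against every remaining row (s3: 5>-4).
Among the remaining strategies, none is strictly dominated by another pure strategy of the same player, so the elimination stops.
Surviving strategies — Alice: {s3}; Bob: {a3}.

s3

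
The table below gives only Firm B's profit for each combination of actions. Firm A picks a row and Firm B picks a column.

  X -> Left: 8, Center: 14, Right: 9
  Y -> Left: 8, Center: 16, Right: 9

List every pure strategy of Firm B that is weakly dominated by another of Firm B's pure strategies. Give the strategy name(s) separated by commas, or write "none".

Left, Right

Center weakly dominates Left — X: 14>8, Y: 16>8.
Center: no other strategy beats it everywhere (Left at X (14>8); Right at X (14>9)).
Right: dominated, since Center does at least as well everywhere (X: 14>9, Y: 16>9).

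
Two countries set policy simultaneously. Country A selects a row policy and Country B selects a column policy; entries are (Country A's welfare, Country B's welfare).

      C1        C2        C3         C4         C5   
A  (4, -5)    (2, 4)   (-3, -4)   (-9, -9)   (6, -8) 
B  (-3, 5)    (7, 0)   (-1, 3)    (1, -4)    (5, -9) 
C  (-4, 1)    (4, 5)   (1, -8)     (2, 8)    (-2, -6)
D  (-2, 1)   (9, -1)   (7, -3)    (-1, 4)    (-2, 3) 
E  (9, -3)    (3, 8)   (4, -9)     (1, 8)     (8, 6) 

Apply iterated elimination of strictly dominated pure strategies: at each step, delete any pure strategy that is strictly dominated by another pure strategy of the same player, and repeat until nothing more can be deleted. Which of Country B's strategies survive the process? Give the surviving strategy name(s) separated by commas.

Row A is eliminated: E beats it against every remaining column (C1: 9>4, C2: 3>2, C3: 4>-3, C4: 1>-9, C5: 8>6).
Country B's strategy C3 is strictly dominated by C1 (B: 5>3, C: 1>-8, D: 1>-3, E: -3>-9) and is removed.
Column C5 is eliminated: C4 beats it against every remaining row (B: -4>-9, C: 8>-6, D: 4>3, E: 8>6).
Among the remaining strategies, none is strictly dominated by another pure strategy of the same player, so the elimination stops.
Surviving strategies — Country A: {B, C, D, E}; Country B: {C1, C2, C4}.

C1, C2, C4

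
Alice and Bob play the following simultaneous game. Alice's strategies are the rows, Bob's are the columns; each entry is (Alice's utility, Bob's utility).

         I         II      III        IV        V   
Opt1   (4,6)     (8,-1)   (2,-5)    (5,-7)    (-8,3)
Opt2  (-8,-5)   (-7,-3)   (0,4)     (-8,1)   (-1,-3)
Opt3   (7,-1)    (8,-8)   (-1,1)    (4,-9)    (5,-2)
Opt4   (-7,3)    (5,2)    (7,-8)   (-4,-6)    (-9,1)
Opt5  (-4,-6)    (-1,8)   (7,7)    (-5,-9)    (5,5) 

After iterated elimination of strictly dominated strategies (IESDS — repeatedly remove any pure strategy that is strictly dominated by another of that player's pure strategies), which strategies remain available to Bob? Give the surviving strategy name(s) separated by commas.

Row Opt2 is eliminated: Opt5 beats it against every remaining column (I: -4>-8, II: -1>-7, III: 7>0, IV: -5>-8, V: 5>-1).
Bob's strategy IV is strictly dominated by I (Opt1: 6>-7, Opt3: -1>-9, Opt4: 3>-6, Opt5: -6>-9) and is removed.
Among the remaining strategies, none is strictly dominated by another pure strategy of the same player, so the elimination stops.
Surviving strategies — Alice: {Opt1, Opt3, Opt4, Opt5}; Bob: {I, II, III, V}.

I, II, III, V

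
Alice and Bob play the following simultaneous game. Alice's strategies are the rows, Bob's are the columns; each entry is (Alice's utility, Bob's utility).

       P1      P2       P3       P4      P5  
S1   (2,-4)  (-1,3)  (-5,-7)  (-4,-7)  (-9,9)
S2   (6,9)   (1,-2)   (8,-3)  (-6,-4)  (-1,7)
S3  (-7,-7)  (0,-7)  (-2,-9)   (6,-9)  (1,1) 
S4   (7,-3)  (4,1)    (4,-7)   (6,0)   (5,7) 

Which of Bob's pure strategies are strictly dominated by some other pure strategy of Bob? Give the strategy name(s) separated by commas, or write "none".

Nothing dominates P1: P2 at S2 (9>-2); P3 at S1 (-4>-7); P4 at S1 (-4>-7); P5 at S2 (9>7).
P5 strictly dominates P2 — S1: 9>3, S2: 7>-2, S3: 1>-7, S4: 7>1.
P3: dominated, since P1 does at least as well everywhere (S1: -4>-7, S2: 9>-3, S3: -7>-9, S4: -3>-7).
P2 strictly dominates P4 — S1: 3>-7, S2: -2>-4, S3: -7>-9, S4: 1>0.
P5: no other strategy beats it everywhere (P1 at S1 (9>-4); P2 at S1 (9>3); P3 at S1 (9>-7); P4 at S1 (9>-7)).

P2, P3, P4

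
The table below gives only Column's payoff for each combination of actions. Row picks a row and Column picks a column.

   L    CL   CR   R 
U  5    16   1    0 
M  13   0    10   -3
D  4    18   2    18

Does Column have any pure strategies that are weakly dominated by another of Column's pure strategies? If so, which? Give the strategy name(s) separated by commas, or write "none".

CR, R

L: no other strategy beats it everywhere (CL at M (13>0); CR at U (5>1); R at U (5>0)).
CL is not dominated — it holds its own against L at U (16>5); CR at U (16>1); R at U (16>0).
L weakly dominates CR — U: 5>1, M: 13>10, D: 4>2.
R: dominated, since CL does at least as well everywhere (U: 16>0, M: 0>-3, D: 18=18).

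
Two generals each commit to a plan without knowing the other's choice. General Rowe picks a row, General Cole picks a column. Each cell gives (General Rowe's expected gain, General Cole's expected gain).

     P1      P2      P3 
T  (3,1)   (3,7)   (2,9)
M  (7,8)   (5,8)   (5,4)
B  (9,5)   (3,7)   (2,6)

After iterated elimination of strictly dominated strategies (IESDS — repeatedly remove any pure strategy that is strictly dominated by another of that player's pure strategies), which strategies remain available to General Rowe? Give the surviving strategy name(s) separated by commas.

Row T is eliminated: M beats it against every remaining column (P1: 7>3, P2: 5>3, P3: 5>2).
Column P3 is eliminated: P2 beats it against every remaining row (M: 8>4, B: 7>6).
Among the remaining strategies, none is strictly dominated by another pure strategy of the same player, so the elimination stops.
Surviving strategies — General Rowe: {M, B}; General Cole: {P1, P2}.

M, B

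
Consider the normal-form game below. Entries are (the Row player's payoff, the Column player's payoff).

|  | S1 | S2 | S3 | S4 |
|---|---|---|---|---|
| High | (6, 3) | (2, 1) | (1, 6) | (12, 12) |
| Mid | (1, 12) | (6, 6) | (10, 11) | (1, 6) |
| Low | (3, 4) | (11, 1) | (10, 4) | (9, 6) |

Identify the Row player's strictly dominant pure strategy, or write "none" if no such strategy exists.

High fails to dominate Mid at S2 (2<6).
Mid fails to dominate High at S1 (1<6).
Low fails to dominate High at S1 (3<6).
No single strategy dominates all the others.

none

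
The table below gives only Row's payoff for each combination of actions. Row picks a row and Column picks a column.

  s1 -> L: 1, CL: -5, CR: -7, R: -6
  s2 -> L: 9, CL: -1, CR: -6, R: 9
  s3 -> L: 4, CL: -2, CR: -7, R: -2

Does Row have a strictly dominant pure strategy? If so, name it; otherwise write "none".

s2 vs s1: L: 9>1, CL: -1>-5, CR: -6>-7, R: 9>-6.
s2 vs s3: L: 9>4, CL: -1>-2, CR: -6>-7, R: 9>-2.
s2 strictly beats every other strategy against every opponent action, so it is strictly dominant.

s2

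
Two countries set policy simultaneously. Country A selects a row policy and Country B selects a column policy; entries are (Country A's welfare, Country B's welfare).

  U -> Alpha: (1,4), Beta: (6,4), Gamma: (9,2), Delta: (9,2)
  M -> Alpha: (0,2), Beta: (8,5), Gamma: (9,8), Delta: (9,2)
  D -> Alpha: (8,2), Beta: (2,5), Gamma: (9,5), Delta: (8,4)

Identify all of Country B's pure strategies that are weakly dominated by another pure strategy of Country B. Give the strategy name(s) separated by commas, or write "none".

Alpha: dominated, since Beta does at least as well everywhere (U: 4=4, M: 5>2, D: 5>2).
Beta: no other strategy beats it everywhere (Alpha at M (5>2); Gamma at U (4>2); Delta at U (4>2)).
Nothing dominates Gamma: Alpha at M (8>2); Beta at M (8>5); Delta at M (8>2).
Delta: dominated, since Beta does at least as well everywhere (U: 4>2, M: 5>2, D: 5>4).

Alpha, Delta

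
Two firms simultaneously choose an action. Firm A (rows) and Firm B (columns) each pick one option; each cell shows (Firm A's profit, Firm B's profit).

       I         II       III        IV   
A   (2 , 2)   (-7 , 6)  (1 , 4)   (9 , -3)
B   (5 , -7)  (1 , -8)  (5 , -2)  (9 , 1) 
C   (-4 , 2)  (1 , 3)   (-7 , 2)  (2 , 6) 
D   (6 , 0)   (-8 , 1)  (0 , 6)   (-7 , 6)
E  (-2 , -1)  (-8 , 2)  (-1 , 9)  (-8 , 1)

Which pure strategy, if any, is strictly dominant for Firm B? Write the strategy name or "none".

none

I fails to dominate II at A (2<6).
II fails to dominate I at B (-8<-7).
III fails to dominate I at C (2=2).
IV fails to dominate I at A (-3<2).
No single strategy dominates all the others.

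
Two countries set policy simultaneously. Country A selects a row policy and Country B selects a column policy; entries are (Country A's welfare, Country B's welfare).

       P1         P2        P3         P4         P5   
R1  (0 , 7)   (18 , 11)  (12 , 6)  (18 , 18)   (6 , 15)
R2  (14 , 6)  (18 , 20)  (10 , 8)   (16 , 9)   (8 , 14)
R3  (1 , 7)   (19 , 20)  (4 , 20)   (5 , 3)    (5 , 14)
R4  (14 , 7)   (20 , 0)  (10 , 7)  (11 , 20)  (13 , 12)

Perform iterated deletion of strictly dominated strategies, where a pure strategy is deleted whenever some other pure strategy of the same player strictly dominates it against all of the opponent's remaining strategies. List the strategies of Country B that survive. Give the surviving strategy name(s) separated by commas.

For Country A, R4 strictly dominates R3 on the remaining columns (P1: 14>1, P2: 20>19, P3: 10>4, P4: 11>5, P5: 13>5); eliminate R3.
For Country B, P4 strictly dominates P1 on the remaining rows (R1: 18>7, R2: 9>6, R4: 20>7); eliminate P1.
Column P3 is eliminated: P4 beats it against every remaining row (R1: 18>6, R2: 9>8, R4: 20>7).
Among the remaining strategies, none is strictly dominated by another pure strategy of the same player, so the elimination stops.
Surviving strategies — Country A: {R1, R2, R4}; Country B: {P2, P4, P5}.

P2, P4, P5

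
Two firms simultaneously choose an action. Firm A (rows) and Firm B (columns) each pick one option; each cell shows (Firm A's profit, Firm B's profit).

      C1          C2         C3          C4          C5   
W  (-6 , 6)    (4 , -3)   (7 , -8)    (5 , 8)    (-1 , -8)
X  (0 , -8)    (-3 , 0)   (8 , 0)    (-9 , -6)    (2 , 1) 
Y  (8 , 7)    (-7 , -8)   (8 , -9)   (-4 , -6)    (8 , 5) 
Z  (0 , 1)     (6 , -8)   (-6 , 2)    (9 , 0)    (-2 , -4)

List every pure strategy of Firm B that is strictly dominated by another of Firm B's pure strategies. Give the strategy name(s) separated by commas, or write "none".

C1: no other strategy beats it everywhere (C2 at W (6>-3); C3 at W (6>-8); C4 at Y (7>-6); C5 at W (6>-8)).
C2 is not dominated — it holds its own against C1 at X (0>-8); C3 at W (-3>-8); C4 at X (0>-6); C5 at W (-3>-8).
C3: no other strategy beats it everywhere (C1 at X (0>-8); C2 at X (0=0); C4 at X (0>-6); C5 at W (-8=-8)).
Nothing dominates C4: C1 at W (8>6); C2 at W (8>-3); C3 at W (8>-8); C5 at W (8>-8).
C5: no other strategy beats it everywhere (C1 at X (1>-8); C2 at X (1>0); C3 at W (-8=-8); C4 at X (1>-6)).

none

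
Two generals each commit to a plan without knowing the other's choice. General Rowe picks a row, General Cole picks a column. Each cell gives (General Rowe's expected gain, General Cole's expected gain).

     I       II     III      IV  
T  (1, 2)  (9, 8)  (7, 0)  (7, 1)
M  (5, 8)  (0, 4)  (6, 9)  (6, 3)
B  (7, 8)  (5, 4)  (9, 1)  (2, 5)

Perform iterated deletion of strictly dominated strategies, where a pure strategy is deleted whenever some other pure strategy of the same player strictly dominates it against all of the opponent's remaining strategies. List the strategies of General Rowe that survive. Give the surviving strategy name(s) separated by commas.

T, B

Column IV is eliminated: I beats it against every remaining row (T: 2>1, M: 8>3, B: 8>5).
Row M is eliminated: B beats it against every remaining column (I: 7>5, II: 5>0, III: 9>6).
General Cole's strategy III is strictly dominated by I (T: 2>0, B: 8>1) and is removed.
Among the remaining strategies, none is strictly dominated by another pure strategy of the same player, so the elimination stops.
Surviving strategies — General Rowe: {T, B}; General Cole: {I, II}.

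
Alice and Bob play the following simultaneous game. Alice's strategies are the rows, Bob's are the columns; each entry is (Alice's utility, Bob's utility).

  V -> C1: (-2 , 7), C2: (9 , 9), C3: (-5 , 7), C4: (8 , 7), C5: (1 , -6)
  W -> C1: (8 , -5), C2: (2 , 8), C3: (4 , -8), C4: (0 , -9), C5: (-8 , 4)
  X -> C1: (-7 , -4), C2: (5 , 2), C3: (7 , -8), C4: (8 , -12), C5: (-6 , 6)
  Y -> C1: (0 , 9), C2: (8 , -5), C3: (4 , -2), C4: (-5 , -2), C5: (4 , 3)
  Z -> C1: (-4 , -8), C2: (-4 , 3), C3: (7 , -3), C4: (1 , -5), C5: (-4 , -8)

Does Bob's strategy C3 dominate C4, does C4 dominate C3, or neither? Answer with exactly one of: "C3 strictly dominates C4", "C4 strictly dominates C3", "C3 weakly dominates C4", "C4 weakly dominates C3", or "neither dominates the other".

C3 weakly dominates C4

C3's payoffs vs C4's, by Alice's action — V: 7=7, W: -8>-9, X: -8>-12, Y: -2=-2, Z: -3>-5.
C3 is at least as good everywhere and strictly better somewhere (tied only at V, Y), so C3 weakly but not strictly dominates C4.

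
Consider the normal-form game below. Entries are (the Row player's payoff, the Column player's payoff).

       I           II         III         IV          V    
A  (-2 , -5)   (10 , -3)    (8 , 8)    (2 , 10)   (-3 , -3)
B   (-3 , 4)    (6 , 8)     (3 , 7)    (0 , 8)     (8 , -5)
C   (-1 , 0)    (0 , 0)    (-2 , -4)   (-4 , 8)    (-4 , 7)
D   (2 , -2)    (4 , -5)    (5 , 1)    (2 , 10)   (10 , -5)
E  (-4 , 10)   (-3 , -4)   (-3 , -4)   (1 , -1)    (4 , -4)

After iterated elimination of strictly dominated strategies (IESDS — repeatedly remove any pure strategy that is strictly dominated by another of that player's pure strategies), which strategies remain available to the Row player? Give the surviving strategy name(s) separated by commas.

Row C is eliminated: D beats it against every remaining column (I: 2>-1, II: 4>0, III: 5>-2, IV: 2>-4, V: 10>-4).
For the Row player, D strictly dominates E on the remaining columns (I: 2>-4, II: 4>-3, III: 5>-3, IV: 2>1, V: 10>4); eliminate E.
Column I is eliminated: III beats it against every remaining row (A: 8>-5, B: 7>4, D: 1>-2).
The Column player's strategy III is strictly dominated by IV (A: 10>8, B: 8>7, D: 10>1) and is removed.
The Column player's strategy V is strictly dominated by IV (A: 10>-3, B: 8>-5, D: 10>-5) and is removed.
For the Row player, A strictly dominates B on the remaining columns (II: 10>6, IV: 2>0); eliminate B.
For the Column player, IV strictly dominates II on the remaining rows (A: 10>-3, D: 10>-5); eliminate II.
Among the remaining strategies, none is strictly dominated by another pure strategy of the same player, so the elimination stops.
Surviving strategies — the Row player: {A, D}; the Column player: {IV}.

A, D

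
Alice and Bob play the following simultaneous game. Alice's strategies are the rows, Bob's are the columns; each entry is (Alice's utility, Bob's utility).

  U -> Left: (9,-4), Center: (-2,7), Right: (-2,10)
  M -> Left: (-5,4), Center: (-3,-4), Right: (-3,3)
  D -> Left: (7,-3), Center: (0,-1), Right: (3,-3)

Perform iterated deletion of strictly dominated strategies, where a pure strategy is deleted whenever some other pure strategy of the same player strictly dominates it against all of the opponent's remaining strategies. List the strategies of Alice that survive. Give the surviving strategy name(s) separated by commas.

Alice's strategy M is strictly dominated by U (Left: 9>-5, Center: -2>-3, Right: -2>-3) and is removed.
For Bob, Center strictly dominates Left on the remaining rows (U: 7>-4, D: -1>-3); eliminate Left.
Alice's strategy U is strictly dominated by D (Center: 0>-2, Right: 3>-2) and is removed.
For Bob, Center strictly dominates Right on the remaining rows (D: -1>-3); eliminate Right.
Among the remaining strategies, none is strictly dominated by another pure strategy of the same player, so the elimination stops.
Surviving strategies — Alice: {D}; Bob: {Center}.

D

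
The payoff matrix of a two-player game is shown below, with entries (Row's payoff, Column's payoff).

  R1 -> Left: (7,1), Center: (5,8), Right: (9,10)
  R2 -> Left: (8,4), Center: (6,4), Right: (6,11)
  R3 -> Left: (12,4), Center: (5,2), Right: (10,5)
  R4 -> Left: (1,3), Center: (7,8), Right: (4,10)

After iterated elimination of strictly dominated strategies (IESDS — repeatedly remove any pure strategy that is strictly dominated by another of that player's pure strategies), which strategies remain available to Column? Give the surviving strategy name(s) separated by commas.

Right

Column Left is eliminated: Right beats it against every remaining row (R1: 10>1, R2: 11>4, R3: 5>4, R4: 10>3).
For Column, Right strictly dominates Center on the remaining rows (R1: 10>8, R2: 11>4, R3: 5>2, R4: 10>8); eliminate Center.
Row's strategy R1 is strictly dominated by R3 (Right: 10>9) and is removed.
Row R2 is eliminated: R3 beats it against every remaining column (Right: 10>6).
Row's strategy R4 is strictly dominated by R3 (Right: 10>4) and is removed.
Among the remaining strategies, none is strictly dominated by another pure strategy of the same player, so the elimination stops.
Surviving strategies — Row: {R3}; Column: {Right}.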